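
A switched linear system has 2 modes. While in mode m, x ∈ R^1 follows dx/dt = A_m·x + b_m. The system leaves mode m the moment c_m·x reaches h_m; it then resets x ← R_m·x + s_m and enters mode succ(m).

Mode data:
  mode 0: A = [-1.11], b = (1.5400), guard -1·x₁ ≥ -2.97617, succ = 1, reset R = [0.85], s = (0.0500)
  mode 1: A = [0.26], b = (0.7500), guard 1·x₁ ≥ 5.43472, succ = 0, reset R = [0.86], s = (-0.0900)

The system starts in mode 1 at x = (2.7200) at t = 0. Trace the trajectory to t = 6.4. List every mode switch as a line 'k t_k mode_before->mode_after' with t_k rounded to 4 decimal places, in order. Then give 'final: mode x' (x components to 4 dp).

1 1.5192 1->0
2 2.1490 0->1
3 3.7657 1->0
4 4.3955 0->1
5 6.0122 1->0
final: 0 3.4657

Mode 1: guard c·x = 5.4347 hit at Δt = 1.5192 (t = 1.5192), x⁻ = (5.4347) → reset → x⁺ = (4.5839), jump to mode 0
Mode 0: guard c·x = -2.9762 hit at Δt = 0.6298 (t = 2.1490), x⁻ = (2.9762) → reset → x⁺ = (2.5797), jump to mode 1
Mode 1: guard c·x = 5.4347 hit at Δt = 1.6167 (t = 3.7657), x⁻ = (5.4347) → reset → x⁺ = (4.5839), jump to mode 0
Mode 0: guard c·x = -2.9762 hit at Δt = 0.6298 (t = 4.3955), x⁻ = (2.9762) → reset → x⁺ = (2.5797), jump to mode 1
Mode 1: guard c·x = 5.4347 hit at Δt = 1.6167 (t = 6.0122), x⁻ = (5.4347) → reset → x⁺ = (4.5839), jump to mode 0
Mode 0: flow for 0.3878 to horizon, guard not reached → x = (3.4657)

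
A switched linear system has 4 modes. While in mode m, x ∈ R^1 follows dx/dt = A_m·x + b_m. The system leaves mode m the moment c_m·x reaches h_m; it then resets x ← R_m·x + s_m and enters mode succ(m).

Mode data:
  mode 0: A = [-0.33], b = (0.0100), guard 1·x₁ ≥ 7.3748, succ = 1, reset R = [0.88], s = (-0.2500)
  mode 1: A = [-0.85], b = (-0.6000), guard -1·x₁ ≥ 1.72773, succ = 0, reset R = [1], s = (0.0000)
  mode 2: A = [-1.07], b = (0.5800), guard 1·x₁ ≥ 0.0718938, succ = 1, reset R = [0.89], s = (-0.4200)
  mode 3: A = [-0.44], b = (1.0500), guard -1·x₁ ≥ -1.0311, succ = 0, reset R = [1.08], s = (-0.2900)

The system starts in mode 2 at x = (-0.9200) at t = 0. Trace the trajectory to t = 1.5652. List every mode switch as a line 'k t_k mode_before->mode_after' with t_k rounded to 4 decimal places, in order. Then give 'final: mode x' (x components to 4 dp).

1 1.0603 2->1
final: 1 -0.4781

Mode 2: guard c·x = 0.0719 hit at Δt = 1.0603 (t = 1.0603), x⁻ = (0.0719) → reset → x⁺ = (-0.3560), jump to mode 1
Mode 1: flow for 0.5049 to horizon, guard not reached → x = (-0.4781)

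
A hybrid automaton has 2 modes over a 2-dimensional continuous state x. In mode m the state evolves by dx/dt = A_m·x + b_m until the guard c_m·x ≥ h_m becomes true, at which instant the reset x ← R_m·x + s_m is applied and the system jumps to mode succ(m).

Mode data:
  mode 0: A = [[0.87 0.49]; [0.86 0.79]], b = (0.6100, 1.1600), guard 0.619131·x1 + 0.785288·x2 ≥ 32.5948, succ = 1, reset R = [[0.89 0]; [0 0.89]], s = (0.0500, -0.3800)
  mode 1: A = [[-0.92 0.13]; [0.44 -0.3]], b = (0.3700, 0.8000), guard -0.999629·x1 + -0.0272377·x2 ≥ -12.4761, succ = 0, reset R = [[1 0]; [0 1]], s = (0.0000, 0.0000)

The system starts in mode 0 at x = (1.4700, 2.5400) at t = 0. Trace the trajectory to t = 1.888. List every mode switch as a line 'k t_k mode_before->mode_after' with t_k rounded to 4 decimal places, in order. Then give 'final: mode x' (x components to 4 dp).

Mode 0: guard c·x = 32.5948 hit at Δt = 1.4999 (t = 1.4999), x⁻ = (19.6107, 26.0455) → reset → x⁺ = (17.5035, 22.8005), jump to mode 1
Mode 1: flow for 0.3881 to horizon, guard not reached → x = (13.3441, 23.0474)

1 1.4999 0->1
final: 1 13.3441 23.0474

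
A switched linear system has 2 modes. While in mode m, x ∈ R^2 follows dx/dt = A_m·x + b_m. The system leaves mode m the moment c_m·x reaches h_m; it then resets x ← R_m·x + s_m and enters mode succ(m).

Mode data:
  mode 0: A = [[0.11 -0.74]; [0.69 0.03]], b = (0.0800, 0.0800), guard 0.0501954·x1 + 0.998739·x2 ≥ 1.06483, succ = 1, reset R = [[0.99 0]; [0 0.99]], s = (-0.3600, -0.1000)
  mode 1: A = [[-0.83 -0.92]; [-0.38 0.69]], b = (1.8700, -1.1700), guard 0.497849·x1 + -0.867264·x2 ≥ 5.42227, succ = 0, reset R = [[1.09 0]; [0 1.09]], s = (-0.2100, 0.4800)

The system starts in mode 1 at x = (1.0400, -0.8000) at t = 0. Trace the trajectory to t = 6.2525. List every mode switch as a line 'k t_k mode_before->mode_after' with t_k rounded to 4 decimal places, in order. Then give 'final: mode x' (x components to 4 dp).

Mode 1: guard c·x = 5.4223 hit at Δt = 1.0016 (t = 1.0016), x⁻ = (3.3168, -4.3482) → reset → x⁺ = (3.4053, -4.2595), jump to mode 0
Mode 0: guard c·x = 1.0648 hit at Δt = 1.3701 (t = 2.3717), x⁻ = (6.3470, 0.7472) → reset → x⁺ = (5.9235, 0.6397), jump to mode 1
Mode 1: guard c·x = 5.4223 hit at Δt = 1.0702 (t = 3.4419), x⁻ = (4.7601, -3.5196) → reset → x⁺ = (4.9785, -3.3564), jump to mode 0
Mode 0: guard c·x = 1.0648 hit at Δt = 0.9656 (t = 4.4075), x⁻ = (6.7169, 0.7286) → reset → x⁺ = (6.2898, 0.6213), jump to mode 1
Mode 1: guard c·x = 5.4223 hit at Δt = 1.0148 (t = 5.4223), x⁻ = (4.9312, -3.4214) → reset → x⁺ = (5.1650, -3.2493), jump to mode 0
Mode 0: flow for 0.8302 to horizon, guard not reached → x = (6.7520, 0.2889)

1 1.0016 1->0
2 2.3717 0->1
3 3.4419 1->0
4 4.4075 0->1
5 5.4223 1->0
final: 0 6.7520 0.2889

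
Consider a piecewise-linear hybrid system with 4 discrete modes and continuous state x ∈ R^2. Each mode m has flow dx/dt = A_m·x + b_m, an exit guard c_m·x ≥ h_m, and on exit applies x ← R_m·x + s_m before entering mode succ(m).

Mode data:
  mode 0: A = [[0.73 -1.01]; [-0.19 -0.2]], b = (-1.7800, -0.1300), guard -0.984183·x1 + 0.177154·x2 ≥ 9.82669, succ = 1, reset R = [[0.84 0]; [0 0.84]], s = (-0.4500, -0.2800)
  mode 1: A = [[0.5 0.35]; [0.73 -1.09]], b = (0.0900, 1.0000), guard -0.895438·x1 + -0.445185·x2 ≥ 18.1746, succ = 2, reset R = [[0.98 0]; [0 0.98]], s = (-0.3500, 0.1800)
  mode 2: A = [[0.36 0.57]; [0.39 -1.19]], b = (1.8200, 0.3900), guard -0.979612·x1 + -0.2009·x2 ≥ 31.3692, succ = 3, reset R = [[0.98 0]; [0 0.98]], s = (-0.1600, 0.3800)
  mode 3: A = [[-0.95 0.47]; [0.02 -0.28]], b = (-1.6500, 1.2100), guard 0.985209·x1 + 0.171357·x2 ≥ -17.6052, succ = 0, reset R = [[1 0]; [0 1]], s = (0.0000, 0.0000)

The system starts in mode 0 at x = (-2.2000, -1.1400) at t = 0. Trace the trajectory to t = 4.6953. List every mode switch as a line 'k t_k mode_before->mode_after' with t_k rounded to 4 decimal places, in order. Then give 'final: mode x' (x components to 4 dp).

1 1.5426 0->1
2 2.7424 1->2
3 4.0441 2->3
final: 3 -18.3540 -5.2600

Mode 0: guard c·x = 9.8267 hit at Δt = 1.5426 (t = 1.5426), x⁻ = (-9.9228, 0.3433) → reset → x⁺ = (-8.7852, 0.0084), jump to mode 1
Mode 1: guard c·x = 18.1746 hit at Δt = 1.1998 (t = 2.7424), x⁻ = (-17.3814, -5.8642) → reset → x⁺ = (-17.3838, -5.5669), jump to mode 2
Mode 2: guard c·x = 31.3692 hit at Δt = 1.3017 (t = 4.0441), x⁻ = (-30.5109, -7.3685) → reset → x⁺ = (-30.0607, -6.8412), jump to mode 3
Mode 3: flow for 0.6512 to horizon, guard not reached → x = (-18.3540, -5.2600)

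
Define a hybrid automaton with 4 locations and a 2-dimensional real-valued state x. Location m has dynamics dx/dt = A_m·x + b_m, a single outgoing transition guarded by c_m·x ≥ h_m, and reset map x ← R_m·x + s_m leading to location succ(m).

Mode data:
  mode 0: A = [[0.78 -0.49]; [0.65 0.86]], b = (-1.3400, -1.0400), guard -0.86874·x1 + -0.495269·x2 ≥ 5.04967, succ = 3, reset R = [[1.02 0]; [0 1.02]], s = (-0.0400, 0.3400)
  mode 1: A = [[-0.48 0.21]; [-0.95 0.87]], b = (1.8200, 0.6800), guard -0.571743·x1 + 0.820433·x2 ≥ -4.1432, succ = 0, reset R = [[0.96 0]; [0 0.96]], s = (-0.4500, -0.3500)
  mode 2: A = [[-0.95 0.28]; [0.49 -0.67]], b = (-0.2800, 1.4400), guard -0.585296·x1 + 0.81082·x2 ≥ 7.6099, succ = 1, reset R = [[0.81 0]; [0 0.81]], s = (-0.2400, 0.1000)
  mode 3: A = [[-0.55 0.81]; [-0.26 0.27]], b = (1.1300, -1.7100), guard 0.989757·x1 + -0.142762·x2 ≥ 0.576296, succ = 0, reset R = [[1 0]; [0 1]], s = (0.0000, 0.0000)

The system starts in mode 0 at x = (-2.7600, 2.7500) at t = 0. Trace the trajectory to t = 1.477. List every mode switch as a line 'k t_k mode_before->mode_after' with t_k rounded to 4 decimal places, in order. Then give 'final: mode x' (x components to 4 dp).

Mode 0: guard c·x = 5.0497 hit at Δt = 0.6428 (t = 0.6428), x⁻ = (-6.6321, 1.4375) → reset → x⁺ = (-6.8048, 1.8062), jump to mode 3
Mode 3: flow for 0.8342 to horizon, guard not reached → x = (-2.5325, 1.7777)

1 0.6428 0->3
final: 3 -2.5325 1.7777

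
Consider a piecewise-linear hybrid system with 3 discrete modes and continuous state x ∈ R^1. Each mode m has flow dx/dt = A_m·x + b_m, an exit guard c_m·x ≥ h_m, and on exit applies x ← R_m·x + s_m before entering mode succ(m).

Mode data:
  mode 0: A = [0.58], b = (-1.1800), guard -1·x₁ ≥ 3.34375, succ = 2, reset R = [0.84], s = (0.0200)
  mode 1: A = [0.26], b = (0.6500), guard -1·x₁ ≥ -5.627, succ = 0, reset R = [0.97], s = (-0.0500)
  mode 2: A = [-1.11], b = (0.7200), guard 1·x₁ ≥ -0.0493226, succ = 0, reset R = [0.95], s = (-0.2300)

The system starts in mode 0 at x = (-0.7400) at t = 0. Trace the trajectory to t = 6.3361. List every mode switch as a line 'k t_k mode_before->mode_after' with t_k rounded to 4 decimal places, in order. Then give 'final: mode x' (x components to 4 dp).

Mode 0: guard c·x = 3.3438 hit at Δt = 1.1412 (t = 1.1412), x⁻ = (-3.3437) → reset → x⁺ = (-2.7887), jump to mode 2
Mode 2: guard c·x = -0.0493 hit at Δt = 1.4363 (t = 2.5775), x⁻ = (-0.0493) → reset → x⁺ = (-0.2769), jump to mode 0
Mode 0: guard c·x = 3.3438 hit at Δt = 1.4561 (t = 4.0336), x⁻ = (-3.3438) → reset → x⁺ = (-2.7887), jump to mode 2
Mode 2: guard c·x = -0.0493 hit at Δt = 1.4363 (t = 5.4699), x⁻ = (-0.0493) → reset → x⁺ = (-0.2769), jump to mode 0
Mode 0: flow for 0.8662 to horizon, guard not reached → x = (-1.7854)

1 1.1412 0->2
2 2.5775 2->0
3 4.0336 0->2
4 5.4699 2->0
final: 0 -1.7854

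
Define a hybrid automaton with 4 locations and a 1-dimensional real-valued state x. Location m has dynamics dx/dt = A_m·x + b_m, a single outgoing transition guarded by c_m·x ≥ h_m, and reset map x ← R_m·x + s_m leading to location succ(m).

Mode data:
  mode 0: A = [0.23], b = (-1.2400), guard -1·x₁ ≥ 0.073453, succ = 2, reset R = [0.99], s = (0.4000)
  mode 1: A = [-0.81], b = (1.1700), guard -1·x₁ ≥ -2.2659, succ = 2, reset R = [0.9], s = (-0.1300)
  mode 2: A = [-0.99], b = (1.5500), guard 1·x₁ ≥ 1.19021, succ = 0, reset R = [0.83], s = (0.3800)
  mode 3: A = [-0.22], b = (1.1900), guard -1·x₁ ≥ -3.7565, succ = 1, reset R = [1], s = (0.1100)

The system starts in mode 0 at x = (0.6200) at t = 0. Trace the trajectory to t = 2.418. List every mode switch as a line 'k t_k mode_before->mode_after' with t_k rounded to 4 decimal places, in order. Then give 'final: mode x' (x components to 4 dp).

1 0.5900 0->2
2 1.7955 2->0
final: 0 0.7485

Mode 0: guard c·x = 0.0735 hit at Δt = 0.5900 (t = 0.5900), x⁻ = (-0.0735) → reset → x⁺ = (0.3273), jump to mode 2
Mode 2: guard c·x = 1.1902 hit at Δt = 1.2055 (t = 1.7955), x⁻ = (1.1902) → reset → x⁺ = (1.3679), jump to mode 0
Mode 0: flow for 0.6225 to horizon, guard not reached → x = (0.7485)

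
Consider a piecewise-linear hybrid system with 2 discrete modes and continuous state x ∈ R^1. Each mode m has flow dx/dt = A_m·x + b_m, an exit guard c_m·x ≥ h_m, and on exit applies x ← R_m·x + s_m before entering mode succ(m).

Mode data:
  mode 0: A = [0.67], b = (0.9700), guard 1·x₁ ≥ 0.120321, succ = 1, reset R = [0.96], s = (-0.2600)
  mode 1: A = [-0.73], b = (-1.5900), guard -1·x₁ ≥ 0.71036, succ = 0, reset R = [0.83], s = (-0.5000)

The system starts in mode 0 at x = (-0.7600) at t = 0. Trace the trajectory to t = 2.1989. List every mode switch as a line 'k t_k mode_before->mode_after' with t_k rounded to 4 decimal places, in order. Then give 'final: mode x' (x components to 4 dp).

1 1.2301 0->1
2 1.6768 1->0
final: 0 -0.9396

Mode 0: guard c·x = 0.1203 hit at Δt = 1.2301 (t = 1.2301), x⁻ = (0.1203) → reset → x⁺ = (-0.1445), jump to mode 1
Mode 1: guard c·x = 0.7104 hit at Δt = 0.4467 (t = 1.6768), x⁻ = (-0.7104) → reset → x⁺ = (-1.0896), jump to mode 0
Mode 0: flow for 0.5221 to horizon, guard not reached → x = (-0.9396)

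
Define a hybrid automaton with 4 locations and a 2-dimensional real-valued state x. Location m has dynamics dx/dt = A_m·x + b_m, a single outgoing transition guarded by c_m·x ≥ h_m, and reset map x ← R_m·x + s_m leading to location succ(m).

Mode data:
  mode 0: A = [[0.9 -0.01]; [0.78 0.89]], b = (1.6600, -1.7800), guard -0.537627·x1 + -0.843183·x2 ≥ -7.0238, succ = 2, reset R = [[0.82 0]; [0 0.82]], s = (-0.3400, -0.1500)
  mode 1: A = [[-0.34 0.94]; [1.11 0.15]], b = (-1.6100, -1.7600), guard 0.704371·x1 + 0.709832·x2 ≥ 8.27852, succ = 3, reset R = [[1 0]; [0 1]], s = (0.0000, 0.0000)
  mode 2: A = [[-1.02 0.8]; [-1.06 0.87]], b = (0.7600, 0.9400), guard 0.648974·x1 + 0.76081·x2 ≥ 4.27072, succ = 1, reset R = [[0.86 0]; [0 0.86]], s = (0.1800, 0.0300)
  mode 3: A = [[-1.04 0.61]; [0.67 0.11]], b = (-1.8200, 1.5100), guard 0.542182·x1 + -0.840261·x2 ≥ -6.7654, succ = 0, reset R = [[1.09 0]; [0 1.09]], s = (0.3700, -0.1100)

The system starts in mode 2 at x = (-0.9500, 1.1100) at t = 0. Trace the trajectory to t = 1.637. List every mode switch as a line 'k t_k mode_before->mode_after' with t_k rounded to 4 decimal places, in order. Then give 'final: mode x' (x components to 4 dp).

Mode 2: guard c·x = 4.2707 hit at Δt = 1.0821 (t = 1.0821), x⁻ = (1.7138, 4.1515) → reset → x⁺ = (1.6539, 3.6003), jump to mode 1
Mode 1: flow for 0.5549 to horizon, guard not reached → x = (2.3893, 4.1808)

1 1.0821 2->1
final: 1 2.3893 4.1808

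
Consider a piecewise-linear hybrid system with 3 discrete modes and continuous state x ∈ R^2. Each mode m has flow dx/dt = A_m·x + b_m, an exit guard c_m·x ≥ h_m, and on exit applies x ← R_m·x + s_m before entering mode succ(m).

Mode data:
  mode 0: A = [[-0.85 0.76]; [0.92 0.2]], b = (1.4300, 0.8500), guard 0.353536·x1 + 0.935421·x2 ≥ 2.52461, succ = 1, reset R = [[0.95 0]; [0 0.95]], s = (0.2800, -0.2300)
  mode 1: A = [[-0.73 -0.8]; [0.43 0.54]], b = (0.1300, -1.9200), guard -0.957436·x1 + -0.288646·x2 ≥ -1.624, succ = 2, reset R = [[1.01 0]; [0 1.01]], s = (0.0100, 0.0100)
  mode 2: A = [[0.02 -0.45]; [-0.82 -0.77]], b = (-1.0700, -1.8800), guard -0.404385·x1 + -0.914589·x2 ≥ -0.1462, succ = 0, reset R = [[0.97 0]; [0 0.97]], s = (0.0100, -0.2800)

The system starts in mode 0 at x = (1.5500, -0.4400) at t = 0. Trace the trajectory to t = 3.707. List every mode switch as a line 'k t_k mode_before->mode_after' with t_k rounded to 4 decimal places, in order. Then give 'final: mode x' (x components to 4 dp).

Mode 0: guard c·x = 2.5246 hit at Δt = 0.9364 (t = 0.9364), x⁻ = (2.0296, 1.9318) → reset → x⁺ = (2.2082, 1.6052), jump to mode 1
Mode 1: guard c·x = -1.6240 hit at Δt = 0.4048 (t = 1.3412), x⁻ = (1.2549, 1.4637) → reset → x⁺ = (1.2775, 1.4883), jump to mode 2
Mode 2: guard c·x = -0.1462 hit at Δt = 0.5137 (t = 1.8549), x⁻ = (0.5946, -0.1030) → reset → x⁺ = (0.5868, -0.3800), jump to mode 0
Mode 0: guard c·x = 2.5246 hit at Δt = 1.2022 (t = 3.0571), x⁻ = (1.7844, 2.0245) → reset → x⁺ = (1.9751, 1.6933), jump to mode 1
Mode 1: guard c·x = -1.6240 hit at Δt = 0.3226 (t = 3.3798), x⁻ = (1.2199, 1.5800) → reset → x⁺ = (1.2421, 1.6058), jump to mode 2
Mode 2: flow for 0.3272 to horizon, guard not reached → x = (0.7503, 0.4737)

1 0.9364 0->1
2 1.3412 1->2
3 1.8549 2->0
4 3.0571 0->1
5 3.3798 1->2
final: 2 0.7503 0.4737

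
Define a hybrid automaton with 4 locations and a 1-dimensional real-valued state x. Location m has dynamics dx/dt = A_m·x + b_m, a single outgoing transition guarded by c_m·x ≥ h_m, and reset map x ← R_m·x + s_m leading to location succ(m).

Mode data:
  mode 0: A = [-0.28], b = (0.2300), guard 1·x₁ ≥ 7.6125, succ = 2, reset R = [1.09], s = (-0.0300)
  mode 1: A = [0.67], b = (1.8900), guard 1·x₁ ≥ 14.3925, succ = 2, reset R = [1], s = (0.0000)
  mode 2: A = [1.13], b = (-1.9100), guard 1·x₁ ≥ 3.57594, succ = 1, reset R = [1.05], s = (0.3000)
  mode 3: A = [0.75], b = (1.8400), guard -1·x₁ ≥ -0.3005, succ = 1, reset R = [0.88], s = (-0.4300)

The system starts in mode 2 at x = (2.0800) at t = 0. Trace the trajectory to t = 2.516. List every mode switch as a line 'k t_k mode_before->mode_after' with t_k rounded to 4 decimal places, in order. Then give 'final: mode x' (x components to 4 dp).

Mode 2: guard c·x = 3.5759 hit at Δt = 1.3952 (t = 1.3952), x⁻ = (3.5759) → reset → x⁺ = (4.0547), jump to mode 1
Mode 1: flow for 1.1208 to horizon, guard not reached → x = (11.7485)

1 1.3952 2->1
final: 1 11.7485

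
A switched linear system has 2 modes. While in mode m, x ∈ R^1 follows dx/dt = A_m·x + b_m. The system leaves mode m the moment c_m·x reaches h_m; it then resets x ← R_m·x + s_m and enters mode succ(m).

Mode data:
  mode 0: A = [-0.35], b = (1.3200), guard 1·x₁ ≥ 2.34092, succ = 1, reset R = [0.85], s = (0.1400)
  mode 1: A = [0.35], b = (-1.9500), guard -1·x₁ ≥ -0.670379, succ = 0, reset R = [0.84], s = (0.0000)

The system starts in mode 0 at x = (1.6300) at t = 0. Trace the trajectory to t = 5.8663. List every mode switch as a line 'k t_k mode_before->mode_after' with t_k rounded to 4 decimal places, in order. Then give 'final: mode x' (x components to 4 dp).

1 1.1527 0->1
2 2.1627 1->0
3 4.4704 0->1
4 5.4804 1->0
final: 0 0.9684

Mode 0: guard c·x = 2.3409 hit at Δt = 1.1527 (t = 1.1527), x⁻ = (2.3409) → reset → x⁺ = (2.1298), jump to mode 1
Mode 1: guard c·x = -0.6704 hit at Δt = 1.0100 (t = 2.1627), x⁻ = (0.6704) → reset → x⁺ = (0.5631), jump to mode 0
Mode 0: guard c·x = 2.3409 hit at Δt = 2.3078 (t = 4.4704), x⁻ = (2.3409) → reset → x⁺ = (2.1298), jump to mode 1
Mode 1: guard c·x = -0.6704 hit at Δt = 1.0100 (t = 5.4804), x⁻ = (0.6704) → reset → x⁺ = (0.5631), jump to mode 0
Mode 0: flow for 0.3859 to horizon, guard not reached → x = (0.9684)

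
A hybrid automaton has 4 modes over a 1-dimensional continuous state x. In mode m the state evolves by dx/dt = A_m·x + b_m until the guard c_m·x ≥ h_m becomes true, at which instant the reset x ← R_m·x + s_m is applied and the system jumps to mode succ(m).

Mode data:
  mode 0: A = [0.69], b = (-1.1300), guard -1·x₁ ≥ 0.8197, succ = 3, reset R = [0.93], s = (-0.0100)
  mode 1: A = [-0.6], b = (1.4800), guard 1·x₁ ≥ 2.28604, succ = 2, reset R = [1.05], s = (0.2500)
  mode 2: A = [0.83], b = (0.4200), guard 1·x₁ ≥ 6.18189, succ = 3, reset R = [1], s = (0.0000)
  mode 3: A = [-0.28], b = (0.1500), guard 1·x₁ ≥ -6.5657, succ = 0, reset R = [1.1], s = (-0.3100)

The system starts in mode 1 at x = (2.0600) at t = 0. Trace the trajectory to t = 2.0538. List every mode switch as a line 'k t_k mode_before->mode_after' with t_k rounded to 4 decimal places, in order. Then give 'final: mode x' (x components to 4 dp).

1 1.3526 1->2
final: 2 5.1426

Mode 1: guard c·x = 2.2860 hit at Δt = 1.3526 (t = 1.3526), x⁻ = (2.2860) → reset → x⁺ = (2.6503), jump to mode 2
Mode 2: flow for 0.7012 to horizon, guard not reached → x = (5.1426)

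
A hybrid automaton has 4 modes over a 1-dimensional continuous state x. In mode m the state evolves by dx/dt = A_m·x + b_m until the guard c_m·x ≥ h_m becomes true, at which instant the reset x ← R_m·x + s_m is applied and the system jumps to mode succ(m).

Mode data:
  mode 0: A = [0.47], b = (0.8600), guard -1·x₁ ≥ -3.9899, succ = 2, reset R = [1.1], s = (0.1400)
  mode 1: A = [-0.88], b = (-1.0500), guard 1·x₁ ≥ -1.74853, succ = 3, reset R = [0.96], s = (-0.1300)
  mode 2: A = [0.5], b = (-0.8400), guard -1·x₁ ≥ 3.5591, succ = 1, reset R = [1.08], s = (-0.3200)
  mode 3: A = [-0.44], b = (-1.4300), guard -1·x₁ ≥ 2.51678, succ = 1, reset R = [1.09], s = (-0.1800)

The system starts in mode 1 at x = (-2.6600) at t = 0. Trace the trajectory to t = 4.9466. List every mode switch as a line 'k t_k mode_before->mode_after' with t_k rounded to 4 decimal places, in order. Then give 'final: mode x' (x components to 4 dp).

Mode 1: guard c·x = -1.7485 hit at Δt = 1.1037 (t = 1.1037), x⁻ = (-1.7485) → reset → x⁺ = (-1.8086), jump to mode 3
Mode 3: guard c·x = 2.5168 hit at Δt = 1.5362 (t = 2.6399), x⁻ = (-2.5168) → reset → x⁺ = (-2.9233), jump to mode 1
Mode 1: guard c·x = -1.7485 hit at Δt = 1.2913 (t = 3.9312), x⁻ = (-1.7485) → reset → x⁺ = (-1.8086), jump to mode 3
Mode 3: flow for 1.0154 to horizon, guard not reached → x = (-2.3279)

1 1.1037 1->3
2 2.6399 3->1
3 3.9312 1->3
final: 3 -2.3279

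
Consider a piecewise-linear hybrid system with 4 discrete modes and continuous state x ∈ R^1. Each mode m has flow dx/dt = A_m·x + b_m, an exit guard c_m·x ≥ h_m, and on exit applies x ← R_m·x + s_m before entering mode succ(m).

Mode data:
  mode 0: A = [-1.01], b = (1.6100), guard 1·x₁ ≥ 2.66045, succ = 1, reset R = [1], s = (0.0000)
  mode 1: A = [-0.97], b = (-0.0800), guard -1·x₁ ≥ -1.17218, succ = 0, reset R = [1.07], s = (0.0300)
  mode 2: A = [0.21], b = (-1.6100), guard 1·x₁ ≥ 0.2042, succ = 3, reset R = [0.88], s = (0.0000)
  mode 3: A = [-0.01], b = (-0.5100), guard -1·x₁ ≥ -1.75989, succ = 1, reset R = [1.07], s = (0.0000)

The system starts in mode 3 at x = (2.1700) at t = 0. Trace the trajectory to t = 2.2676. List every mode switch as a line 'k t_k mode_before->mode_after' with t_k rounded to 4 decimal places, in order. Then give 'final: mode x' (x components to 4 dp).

Mode 3: guard c·x = -1.7599 hit at Δt = 0.7743 (t = 0.7743), x⁻ = (1.7599) → reset → x⁺ = (1.8831), jump to mode 1
Mode 1: guard c·x = -1.1722 hit at Δt = 0.4628 (t = 1.2371), x⁻ = (1.1722) → reset → x⁺ = (1.2842), jump to mode 0
Mode 0: flow for 1.0305 to horizon, guard not reached → x = (1.4846)

1 0.7743 3->1
2 1.2371 1->0
final: 0 1.4846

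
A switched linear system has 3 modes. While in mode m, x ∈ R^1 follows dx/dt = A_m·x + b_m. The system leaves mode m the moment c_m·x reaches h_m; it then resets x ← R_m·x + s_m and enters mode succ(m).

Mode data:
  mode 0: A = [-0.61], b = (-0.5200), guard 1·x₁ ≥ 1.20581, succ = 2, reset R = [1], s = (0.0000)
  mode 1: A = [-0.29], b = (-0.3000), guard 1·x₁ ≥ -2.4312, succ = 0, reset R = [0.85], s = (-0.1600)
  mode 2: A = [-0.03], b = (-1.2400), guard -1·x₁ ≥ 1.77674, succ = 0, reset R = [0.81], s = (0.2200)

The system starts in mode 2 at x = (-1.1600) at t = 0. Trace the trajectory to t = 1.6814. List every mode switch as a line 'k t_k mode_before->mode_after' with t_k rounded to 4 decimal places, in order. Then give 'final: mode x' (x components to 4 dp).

1 0.5157 2->0
final: 0 -1.0326

Mode 2: guard c·x = 1.7767 hit at Δt = 0.5157 (t = 0.5157), x⁻ = (-1.7767) → reset → x⁺ = (-1.2192), jump to mode 0
Mode 0: flow for 1.1657 to horizon, guard not reached → x = (-1.0326)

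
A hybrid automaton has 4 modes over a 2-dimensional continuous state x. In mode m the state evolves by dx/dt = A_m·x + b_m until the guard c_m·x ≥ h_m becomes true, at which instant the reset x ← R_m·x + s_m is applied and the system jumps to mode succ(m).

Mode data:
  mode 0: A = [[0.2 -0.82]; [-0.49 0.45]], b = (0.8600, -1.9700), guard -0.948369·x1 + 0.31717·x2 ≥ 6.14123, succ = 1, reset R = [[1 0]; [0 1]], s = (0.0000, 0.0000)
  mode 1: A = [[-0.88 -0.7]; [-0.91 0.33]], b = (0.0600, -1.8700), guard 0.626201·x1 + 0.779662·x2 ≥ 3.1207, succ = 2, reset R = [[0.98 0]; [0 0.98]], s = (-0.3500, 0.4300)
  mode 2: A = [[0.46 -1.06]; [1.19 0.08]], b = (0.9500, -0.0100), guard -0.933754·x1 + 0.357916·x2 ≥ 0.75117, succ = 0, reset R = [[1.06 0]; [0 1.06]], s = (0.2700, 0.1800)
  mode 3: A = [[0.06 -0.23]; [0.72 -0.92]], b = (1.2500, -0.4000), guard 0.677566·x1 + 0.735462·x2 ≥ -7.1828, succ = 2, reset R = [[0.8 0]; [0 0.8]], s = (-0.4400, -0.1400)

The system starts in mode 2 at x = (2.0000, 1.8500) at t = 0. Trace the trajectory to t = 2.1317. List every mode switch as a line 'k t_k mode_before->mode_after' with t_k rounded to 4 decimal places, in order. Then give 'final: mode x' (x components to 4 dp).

1 0.9388 2->0
final: 0 -2.1697 4.3489

Mode 2: guard c·x = 0.7512 hit at Δt = 0.9388 (t = 0.9388), x⁻ = (0.6421, 3.7738) → reset → x⁺ = (0.9506, 4.1802), jump to mode 0
Mode 0: flow for 1.1929 to horizon, guard not reached → x = (-2.1697, 4.3489)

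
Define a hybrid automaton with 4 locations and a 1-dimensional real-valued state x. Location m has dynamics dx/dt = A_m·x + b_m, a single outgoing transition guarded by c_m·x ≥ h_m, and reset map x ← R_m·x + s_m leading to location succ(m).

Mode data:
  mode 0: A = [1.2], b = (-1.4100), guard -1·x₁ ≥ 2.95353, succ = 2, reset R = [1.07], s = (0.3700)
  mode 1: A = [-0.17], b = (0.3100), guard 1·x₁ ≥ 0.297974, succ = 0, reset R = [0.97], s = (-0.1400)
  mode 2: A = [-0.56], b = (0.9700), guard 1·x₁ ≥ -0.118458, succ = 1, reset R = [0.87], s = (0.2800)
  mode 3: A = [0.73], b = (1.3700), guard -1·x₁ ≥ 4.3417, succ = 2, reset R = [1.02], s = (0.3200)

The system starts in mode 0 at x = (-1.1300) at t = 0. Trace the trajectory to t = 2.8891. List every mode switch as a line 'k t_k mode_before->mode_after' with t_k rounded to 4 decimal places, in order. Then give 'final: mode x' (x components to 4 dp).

1 0.4857 0->2
2 2.0813 2->1
3 2.5304 1->0
final: 0 -0.4029

Mode 0: guard c·x = 2.9535 hit at Δt = 0.4857 (t = 0.4857), x⁻ = (-2.9535) → reset → x⁺ = (-2.7903), jump to mode 2
Mode 2: guard c·x = -0.1185 hit at Δt = 1.5956 (t = 2.0813), x⁻ = (-0.1185) → reset → x⁺ = (0.1769), jump to mode 1
Mode 1: guard c·x = 0.2980 hit at Δt = 0.4491 (t = 2.5304), x⁻ = (0.2980) → reset → x⁺ = (0.1490), jump to mode 0
Mode 0: flow for 0.3587 to horizon, guard not reached → x = (-0.4029)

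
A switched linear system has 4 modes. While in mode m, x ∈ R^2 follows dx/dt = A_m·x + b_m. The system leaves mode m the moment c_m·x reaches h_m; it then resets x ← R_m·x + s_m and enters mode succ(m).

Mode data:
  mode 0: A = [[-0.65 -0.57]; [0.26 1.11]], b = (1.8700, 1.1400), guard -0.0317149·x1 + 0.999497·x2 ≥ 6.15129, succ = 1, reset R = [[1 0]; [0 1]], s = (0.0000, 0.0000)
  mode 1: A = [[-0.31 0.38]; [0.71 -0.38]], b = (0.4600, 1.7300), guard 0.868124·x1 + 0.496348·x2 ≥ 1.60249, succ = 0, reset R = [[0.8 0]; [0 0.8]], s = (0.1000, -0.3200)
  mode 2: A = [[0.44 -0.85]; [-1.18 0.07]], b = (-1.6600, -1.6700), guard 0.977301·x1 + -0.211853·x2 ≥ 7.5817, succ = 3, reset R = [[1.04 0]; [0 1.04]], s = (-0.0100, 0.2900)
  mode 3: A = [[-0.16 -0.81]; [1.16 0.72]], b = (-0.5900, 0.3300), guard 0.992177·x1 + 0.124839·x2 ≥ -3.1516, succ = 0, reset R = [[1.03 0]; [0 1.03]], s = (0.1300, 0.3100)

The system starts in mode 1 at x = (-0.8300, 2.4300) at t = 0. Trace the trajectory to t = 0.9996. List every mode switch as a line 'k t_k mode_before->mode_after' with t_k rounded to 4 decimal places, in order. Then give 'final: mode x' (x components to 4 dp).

1 0.6983 1->0
final: 0 0.3583 3.1344

Mode 1: guard c·x = 1.6025 hit at Δt = 0.6983 (t = 0.6983), x⁻ = (0.2388, 2.8109) → reset → x⁺ = (0.2910, 1.9287), jump to mode 0
Mode 0: flow for 0.3013 to horizon, guard not reached → x = (0.3583, 3.1344)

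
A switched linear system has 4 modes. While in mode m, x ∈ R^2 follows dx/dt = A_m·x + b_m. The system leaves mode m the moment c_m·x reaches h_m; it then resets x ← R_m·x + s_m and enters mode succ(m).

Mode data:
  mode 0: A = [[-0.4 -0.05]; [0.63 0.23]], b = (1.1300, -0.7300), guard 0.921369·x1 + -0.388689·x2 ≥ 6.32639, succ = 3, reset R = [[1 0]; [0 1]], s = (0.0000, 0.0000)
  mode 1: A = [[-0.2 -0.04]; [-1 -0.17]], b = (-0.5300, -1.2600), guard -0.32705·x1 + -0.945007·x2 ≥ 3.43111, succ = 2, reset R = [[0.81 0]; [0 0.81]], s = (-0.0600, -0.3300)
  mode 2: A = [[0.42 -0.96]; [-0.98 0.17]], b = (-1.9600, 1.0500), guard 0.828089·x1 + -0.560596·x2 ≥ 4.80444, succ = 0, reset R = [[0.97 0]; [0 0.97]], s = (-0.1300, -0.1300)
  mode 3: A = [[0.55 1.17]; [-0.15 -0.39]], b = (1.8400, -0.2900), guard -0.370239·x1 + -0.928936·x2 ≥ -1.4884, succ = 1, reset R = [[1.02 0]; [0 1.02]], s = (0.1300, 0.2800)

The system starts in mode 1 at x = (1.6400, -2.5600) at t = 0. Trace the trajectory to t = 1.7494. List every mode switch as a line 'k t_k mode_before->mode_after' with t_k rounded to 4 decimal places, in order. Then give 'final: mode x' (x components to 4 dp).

Mode 1: guard c·x = 3.4311 hit at Δt = 0.7067 (t = 0.7067), x⁻ = (1.1630, -4.0333) → reset → x⁺ = (0.8821, -3.5970), jump to mode 2
Mode 2: guard c·x = 4.8044 hit at Δt = 0.7258 (t = 1.4325), x⁻ = (2.7311, -4.5360) → reset → x⁺ = (2.5192, -4.5299), jump to mode 0
Mode 0: flow for 0.3169 to horizon, guard not reached → x = (2.6234, -4.5798)

1 0.7067 1->2
2 1.4325 2->0
final: 0 2.6234 -4.5798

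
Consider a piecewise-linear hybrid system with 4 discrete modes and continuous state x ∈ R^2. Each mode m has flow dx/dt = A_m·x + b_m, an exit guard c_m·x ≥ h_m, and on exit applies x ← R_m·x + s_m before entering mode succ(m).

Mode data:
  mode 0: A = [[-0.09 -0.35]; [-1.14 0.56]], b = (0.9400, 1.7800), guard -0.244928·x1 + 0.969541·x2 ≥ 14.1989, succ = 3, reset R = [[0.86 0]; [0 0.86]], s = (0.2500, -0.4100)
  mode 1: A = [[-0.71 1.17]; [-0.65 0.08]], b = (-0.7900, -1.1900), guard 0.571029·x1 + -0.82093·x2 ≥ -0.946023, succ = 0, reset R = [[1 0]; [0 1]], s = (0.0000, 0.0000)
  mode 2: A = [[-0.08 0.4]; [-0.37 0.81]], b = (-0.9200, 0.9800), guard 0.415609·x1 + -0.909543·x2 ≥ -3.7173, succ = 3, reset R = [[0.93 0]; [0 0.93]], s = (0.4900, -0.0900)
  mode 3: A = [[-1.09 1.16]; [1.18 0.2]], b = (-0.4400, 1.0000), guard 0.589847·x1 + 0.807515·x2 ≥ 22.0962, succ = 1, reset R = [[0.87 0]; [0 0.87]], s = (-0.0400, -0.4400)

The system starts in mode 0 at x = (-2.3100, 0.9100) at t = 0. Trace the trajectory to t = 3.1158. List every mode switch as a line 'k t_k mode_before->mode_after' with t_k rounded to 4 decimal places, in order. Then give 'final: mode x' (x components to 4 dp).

1 1.5700 0->3
2 2.6412 3->1
final: 1 13.0557 13.6991

Mode 0: guard c·x = 14.1989 hit at Δt = 1.5700 (t = 1.5700), x⁻ = (-3.8644, 13.6687) → reset → x⁺ = (-3.0734, 11.3451), jump to mode 3
Mode 3: guard c·x = 22.0962 hit at Δt = 1.0712 (t = 2.6412), x⁻ = (9.8693, 20.1542) → reset → x⁺ = (8.5463, 17.0942), jump to mode 1
Mode 1: flow for 0.4746 to horizon, guard not reached → x = (13.0557, 13.6991)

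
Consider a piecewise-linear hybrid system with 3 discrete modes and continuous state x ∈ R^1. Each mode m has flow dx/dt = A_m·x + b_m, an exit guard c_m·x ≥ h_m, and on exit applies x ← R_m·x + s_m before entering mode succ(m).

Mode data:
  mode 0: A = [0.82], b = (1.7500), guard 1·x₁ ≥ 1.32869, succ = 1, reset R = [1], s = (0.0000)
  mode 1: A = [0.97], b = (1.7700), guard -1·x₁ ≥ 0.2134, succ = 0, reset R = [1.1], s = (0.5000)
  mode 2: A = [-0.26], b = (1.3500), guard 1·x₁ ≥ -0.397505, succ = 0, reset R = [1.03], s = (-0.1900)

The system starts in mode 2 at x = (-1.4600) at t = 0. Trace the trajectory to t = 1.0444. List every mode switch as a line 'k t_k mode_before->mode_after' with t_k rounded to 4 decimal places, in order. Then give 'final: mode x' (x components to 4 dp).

1 0.6693 2->0
final: 0 -0.0467

Mode 2: guard c·x = -0.3975 hit at Δt = 0.6693 (t = 0.6693), x⁻ = (-0.3975) → reset → x⁺ = (-0.5994), jump to mode 0
Mode 0: flow for 0.3751 to horizon, guard not reached → x = (-0.0467)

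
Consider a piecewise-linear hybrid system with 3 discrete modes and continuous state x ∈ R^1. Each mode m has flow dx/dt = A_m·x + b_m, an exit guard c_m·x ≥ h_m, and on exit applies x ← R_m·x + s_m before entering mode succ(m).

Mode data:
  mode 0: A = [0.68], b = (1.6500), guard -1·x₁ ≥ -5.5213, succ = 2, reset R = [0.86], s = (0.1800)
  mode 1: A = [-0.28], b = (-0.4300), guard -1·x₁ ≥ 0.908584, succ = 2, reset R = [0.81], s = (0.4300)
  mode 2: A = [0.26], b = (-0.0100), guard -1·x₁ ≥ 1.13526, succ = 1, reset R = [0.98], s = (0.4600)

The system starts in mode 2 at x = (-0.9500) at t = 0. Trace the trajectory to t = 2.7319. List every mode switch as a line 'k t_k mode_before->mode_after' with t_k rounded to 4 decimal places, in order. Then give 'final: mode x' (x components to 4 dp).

Mode 2: guard c·x = 1.1353 hit at Δt = 0.6607 (t = 0.6607), x⁻ = (-1.1353) → reset → x⁺ = (-0.6526), jump to mode 1
Mode 1: guard c·x = 0.9086 hit at Δt = 1.2227 (t = 1.8834), x⁻ = (-0.9086) → reset → x⁺ = (-0.3060), jump to mode 2
Mode 2: flow for 0.8485 to horizon, guard not reached → x = (-0.3910)

1 0.6607 2->1
2 1.8834 1->2
final: 2 -0.3910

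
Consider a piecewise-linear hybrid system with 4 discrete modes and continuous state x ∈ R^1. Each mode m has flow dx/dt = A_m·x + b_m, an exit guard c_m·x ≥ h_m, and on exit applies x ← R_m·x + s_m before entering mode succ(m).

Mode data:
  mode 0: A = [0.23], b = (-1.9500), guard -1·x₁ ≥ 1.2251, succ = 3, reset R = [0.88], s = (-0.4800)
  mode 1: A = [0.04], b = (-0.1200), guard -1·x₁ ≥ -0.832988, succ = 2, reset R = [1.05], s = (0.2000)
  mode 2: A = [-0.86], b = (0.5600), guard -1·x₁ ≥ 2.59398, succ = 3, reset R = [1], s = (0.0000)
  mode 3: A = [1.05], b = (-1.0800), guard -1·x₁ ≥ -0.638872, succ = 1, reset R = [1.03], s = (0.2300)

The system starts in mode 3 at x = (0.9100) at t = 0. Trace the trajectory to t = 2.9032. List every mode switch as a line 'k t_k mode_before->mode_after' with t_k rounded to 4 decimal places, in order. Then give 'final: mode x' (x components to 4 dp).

1 1.1332 3->1
2 1.7765 1->2
final: 2 0.8119

Mode 3: guard c·x = -0.6389 hit at Δt = 1.1332 (t = 1.1332), x⁻ = (0.6389) → reset → x⁺ = (0.8880), jump to mode 1
Mode 1: guard c·x = -0.8330 hit at Δt = 0.6433 (t = 1.7765), x⁻ = (0.8330) → reset → x⁺ = (1.0746), jump to mode 2
Mode 2: flow for 1.1267 to horizon, guard not reached → x = (0.8119)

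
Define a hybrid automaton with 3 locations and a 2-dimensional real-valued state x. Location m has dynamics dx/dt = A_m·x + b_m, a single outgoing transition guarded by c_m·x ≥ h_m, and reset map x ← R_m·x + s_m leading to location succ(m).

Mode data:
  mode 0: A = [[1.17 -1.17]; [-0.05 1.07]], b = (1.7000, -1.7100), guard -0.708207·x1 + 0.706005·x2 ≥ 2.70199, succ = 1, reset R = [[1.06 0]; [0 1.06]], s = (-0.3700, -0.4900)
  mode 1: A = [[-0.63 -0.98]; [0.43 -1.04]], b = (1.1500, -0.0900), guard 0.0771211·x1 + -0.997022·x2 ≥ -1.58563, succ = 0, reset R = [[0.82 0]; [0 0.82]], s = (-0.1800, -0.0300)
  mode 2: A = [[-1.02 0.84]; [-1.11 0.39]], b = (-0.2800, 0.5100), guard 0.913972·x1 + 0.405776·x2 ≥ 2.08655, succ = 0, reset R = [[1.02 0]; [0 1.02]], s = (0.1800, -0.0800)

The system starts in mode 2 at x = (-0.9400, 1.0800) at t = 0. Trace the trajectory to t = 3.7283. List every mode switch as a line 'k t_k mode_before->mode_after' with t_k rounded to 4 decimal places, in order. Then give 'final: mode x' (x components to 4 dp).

Mode 2: guard c·x = 2.0865 hit at Δt = 1.4292 (t = 1.4292), x⁻ = (1.0381, 2.8040) → reset → x⁺ = (1.2388, 2.7801), jump to mode 0
Mode 0: guard c·x = 2.7020 hit at Δt = 0.7606 (t = 2.1898), x⁻ = (0.3767, 4.2050) → reset → x⁺ = (0.0293, 3.9673), jump to mode 1
Mode 1: guard c·x = -1.5856 hit at Δt = 0.8011 (t = 2.9909), x⁻ = (-0.8006, 1.5284) → reset → x⁺ = (-0.8365, 1.2233), jump to mode 0
Mode 0: flow for 0.7374 to horizon, guard not reached → x = (-1.4706, 0.8345)

1 1.4292 2->0
2 2.1898 0->1
3 2.9909 1->0
final: 0 -1.4706 0.8345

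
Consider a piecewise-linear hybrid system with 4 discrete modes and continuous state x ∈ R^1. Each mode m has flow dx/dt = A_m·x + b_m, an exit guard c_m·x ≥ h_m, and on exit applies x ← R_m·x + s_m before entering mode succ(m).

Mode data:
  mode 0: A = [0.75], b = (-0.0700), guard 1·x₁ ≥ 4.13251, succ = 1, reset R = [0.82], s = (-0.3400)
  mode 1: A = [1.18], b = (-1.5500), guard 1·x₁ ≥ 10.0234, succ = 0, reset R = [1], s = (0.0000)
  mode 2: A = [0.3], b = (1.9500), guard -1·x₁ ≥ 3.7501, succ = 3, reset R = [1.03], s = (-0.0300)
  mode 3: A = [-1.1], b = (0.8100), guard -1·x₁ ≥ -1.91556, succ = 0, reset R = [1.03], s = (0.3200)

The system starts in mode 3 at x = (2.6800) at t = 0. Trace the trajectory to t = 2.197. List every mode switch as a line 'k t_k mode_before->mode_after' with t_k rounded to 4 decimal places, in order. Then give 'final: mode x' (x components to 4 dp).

1 0.4543 3->0
2 1.2646 0->1
final: 1 6.5273

Mode 3: guard c·x = -1.9156 hit at Δt = 0.4543 (t = 0.4543), x⁻ = (1.9156) → reset → x⁺ = (2.2930), jump to mode 0
Mode 0: guard c·x = 4.1325 hit at Δt = 0.8103 (t = 1.2646), x⁻ = (4.1325) → reset → x⁺ = (3.0487), jump to mode 1
Mode 1: flow for 0.9324 to horizon, guard not reached → x = (6.5273)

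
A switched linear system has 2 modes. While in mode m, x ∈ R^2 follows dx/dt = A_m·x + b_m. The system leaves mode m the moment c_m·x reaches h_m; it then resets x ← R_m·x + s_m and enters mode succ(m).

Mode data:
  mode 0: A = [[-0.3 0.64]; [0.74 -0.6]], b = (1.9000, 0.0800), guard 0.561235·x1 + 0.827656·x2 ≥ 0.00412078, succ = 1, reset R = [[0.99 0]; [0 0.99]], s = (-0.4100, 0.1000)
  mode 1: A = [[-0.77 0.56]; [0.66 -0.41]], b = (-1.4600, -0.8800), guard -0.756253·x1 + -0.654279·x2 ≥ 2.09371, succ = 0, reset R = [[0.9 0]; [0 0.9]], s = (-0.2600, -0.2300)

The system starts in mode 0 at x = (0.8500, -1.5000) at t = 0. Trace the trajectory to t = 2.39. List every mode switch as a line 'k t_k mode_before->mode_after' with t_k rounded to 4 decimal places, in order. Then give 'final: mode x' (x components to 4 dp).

1 0.4399 0->1
2 1.6913 1->0
final: 0 -0.6688 -1.5008

Mode 0: guard c·x = 0.0041 hit at Δt = 0.4399 (t = 0.4399), x⁻ = (1.2244, -0.8253) → reset → x⁺ = (0.8022, -0.7171), jump to mode 1
Mode 1: guard c·x = 2.0937 hit at Δt = 1.2514 (t = 1.6913), x⁻ = (-1.3752, -1.6105) → reset → x⁺ = (-1.4977, -1.6795), jump to mode 0
Mode 0: flow for 0.6987 to horizon, guard not reached → x = (-0.6688, -1.5008)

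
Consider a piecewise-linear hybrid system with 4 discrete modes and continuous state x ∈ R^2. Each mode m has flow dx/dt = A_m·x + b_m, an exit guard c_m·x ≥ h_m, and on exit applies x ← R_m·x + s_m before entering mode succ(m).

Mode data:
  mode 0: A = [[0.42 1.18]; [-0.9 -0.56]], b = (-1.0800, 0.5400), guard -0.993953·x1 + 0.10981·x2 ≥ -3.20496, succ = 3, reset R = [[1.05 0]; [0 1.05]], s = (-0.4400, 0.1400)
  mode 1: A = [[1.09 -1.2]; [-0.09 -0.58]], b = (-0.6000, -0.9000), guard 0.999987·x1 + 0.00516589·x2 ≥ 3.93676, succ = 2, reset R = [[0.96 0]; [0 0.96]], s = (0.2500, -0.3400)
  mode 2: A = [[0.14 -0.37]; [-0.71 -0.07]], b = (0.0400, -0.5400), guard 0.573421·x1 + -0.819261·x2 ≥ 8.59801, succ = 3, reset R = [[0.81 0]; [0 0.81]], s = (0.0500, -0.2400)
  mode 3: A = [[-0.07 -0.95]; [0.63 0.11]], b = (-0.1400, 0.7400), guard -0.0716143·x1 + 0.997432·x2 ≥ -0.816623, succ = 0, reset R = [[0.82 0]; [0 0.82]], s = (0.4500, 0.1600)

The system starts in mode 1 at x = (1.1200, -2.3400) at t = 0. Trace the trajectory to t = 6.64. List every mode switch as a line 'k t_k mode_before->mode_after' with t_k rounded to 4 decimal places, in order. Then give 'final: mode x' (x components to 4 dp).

Mode 1: guard c·x = 3.9368 hit at Δt = 0.5991 (t = 0.5991), x⁻ = (3.9483, -2.2211) → reset → x⁺ = (4.0404, -2.4723), jump to mode 2
Mode 2: guard c·x = 8.5980 hit at Δt = 0.9605 (t = 1.5596), x⁻ = (6.2431, -6.1252) → reset → x⁺ = (5.1069, -5.2014), jump to mode 3
Mode 3: guard c·x = -0.8166 hit at Δt = 1.0609 (t = 2.6205), x⁻ = (7.4068, -0.2869) → reset → x⁺ = (6.5236, -0.0753), jump to mode 0
Mode 0: guard c·x = -3.2050 hit at Δt = 1.5970 (t = 4.2175), x⁻ = (2.7328, -4.4503) → reset → x⁺ = (2.4294, -4.5329), jump to mode 3
Mode 3: guard c·x = -0.8166 hit at Δt = 1.3031 (t = 5.5206), x⁻ = (5.2396, -0.4425) → reset → x⁺ = (4.7465, -0.2029), jump to mode 0
Mode 0: flow for 1.1194 to horizon, guard not reached → x = (3.2056, -2.8390)

1 0.5991 1->2
2 1.5596 2->3
3 2.6205 3->0
4 4.2175 0->3
5 5.5206 3->0
final: 0 3.2056 -2.8390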